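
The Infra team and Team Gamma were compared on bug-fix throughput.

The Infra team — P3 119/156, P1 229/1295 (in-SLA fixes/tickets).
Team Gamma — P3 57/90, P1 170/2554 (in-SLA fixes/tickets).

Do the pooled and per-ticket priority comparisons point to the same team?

Yes

P3: the Infra team 119/156 = 76.3%, Team Gamma 57/90 = 63.3% → the Infra team
P1: the Infra team 229/1295 = 17.7%, Team Gamma 170/2554 = 6.7% → the Infra team
Overall: the Infra team 348/1451 = 24.0%, Team Gamma 227/2644 = 8.6% → the Infra team
The Infra team wins overall and in every ticket group — no reversal.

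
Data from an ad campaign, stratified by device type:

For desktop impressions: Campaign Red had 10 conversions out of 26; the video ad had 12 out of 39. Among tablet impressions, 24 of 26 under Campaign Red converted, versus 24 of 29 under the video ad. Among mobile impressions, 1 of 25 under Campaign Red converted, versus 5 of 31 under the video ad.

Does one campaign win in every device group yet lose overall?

Desktop: Campaign Red 10/26 = 38.5%, the video ad 12/39 = 30.8% → Campaign Red
Tablet: Campaign Red 24/26 = 92.3%, the video ad 24/29 = 82.8% → Campaign Red
Mobile: Campaign Red 1/25 = 4.0%, the video ad 5/31 = 16.1% → the video ad
Overall: Campaign Red 35/77 = 45.5%, the video ad 41/99 = 41.4% → Campaign Red
Neither sweeps: Campaign Red wins 2 of 3 groups, the video ad wins 1. Campaign Red wins overall but not every group — no Simpson reversal.

No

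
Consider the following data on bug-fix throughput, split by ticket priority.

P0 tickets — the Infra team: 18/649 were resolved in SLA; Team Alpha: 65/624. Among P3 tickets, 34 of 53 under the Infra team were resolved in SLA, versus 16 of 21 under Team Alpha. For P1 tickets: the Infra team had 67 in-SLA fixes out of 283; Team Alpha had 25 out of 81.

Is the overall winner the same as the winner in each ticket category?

Yes

P0: the Infra team 18/649 = 2.8%, Team Alpha 65/624 = 10.4% → Team Alpha
P3: the Infra team 34/53 = 64.2%, Team Alpha 16/21 = 76.2% → Team Alpha
P1: the Infra team 67/283 = 23.7%, Team Alpha 25/81 = 30.9% → Team Alpha
Overall: the Infra team 119/985 = 12.1%, Team Alpha 106/726 = 14.6% → Team Alpha
Team Alpha wins overall and in every ticket group — no reversal.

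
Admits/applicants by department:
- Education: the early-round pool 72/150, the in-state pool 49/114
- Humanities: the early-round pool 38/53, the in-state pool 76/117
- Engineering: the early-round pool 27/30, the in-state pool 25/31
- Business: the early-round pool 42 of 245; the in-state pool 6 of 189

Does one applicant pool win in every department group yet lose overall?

No

Education: the early-round pool 72/150 = 48.0%, the in-state pool 49/114 = 43.0% → the early-round pool
Humanities: the early-round pool 38/53 = 71.7%, the in-state pool 76/117 = 65.0% → the early-round pool
Engineering: the early-round pool 27/30 = 90.0%, the in-state pool 25/31 = 80.6% → the early-round pool
Business: the early-round pool 42/245 = 17.1%, the in-state pool 6/189 = 3.2% → the early-round pool
Overall: the early-round pool 179/478 = 37.4%, the in-state pool 156/451 = 34.6% → the early-round pool
The early-round pool wins overall and in every department group — no reversal.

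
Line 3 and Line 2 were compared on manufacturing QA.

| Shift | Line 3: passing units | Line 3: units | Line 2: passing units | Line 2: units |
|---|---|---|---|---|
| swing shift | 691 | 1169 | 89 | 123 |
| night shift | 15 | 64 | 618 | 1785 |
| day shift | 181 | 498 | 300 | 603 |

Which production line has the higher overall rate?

Swing shift: Line 3 691/1169 = 59.1%, Line 2 89/123 = 72.4% → Line 2
Night shift: Line 3 15/64 = 23.4%, Line 2 618/1785 = 34.6% → Line 2
Day shift: Line 3 181/498 = 36.3%, Line 2 300/603 = 49.8% → Line 2
Overall: Line 3 887/1731 = 51.2%, Line 2 1007/2511 = 40.1% → Line 3
(Line 2 wins every shift group but Line 3 wins overall — Line 2's units skew toward the low-rate night shift group.)

Line 3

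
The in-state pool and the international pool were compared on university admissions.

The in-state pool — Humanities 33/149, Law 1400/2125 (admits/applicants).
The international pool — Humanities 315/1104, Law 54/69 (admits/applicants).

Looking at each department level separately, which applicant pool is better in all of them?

the international pool

Humanities: the in-state pool 33/149 = 22.1%, the international pool 315/1104 = 28.5% → the international pool
Law: the in-state pool 1400/2125 = 65.9%, the international pool 54/69 = 78.3% → the international pool
The international pool has the higher rate in both groups.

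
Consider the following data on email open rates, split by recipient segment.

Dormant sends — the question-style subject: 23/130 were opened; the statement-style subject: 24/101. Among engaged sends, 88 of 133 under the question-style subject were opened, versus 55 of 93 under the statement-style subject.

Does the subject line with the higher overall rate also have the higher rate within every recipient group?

No

Dormant: the question-style subject 23/130 = 17.7%, the statement-style subject 24/101 = 23.8% → the statement-style subject
Engaged: the question-style subject 88/133 = 66.2%, the statement-style subject 55/93 = 59.1% → the question-style subject
Overall: the question-style subject 111/263 = 42.2%, the statement-style subject 79/194 = 40.7% → the question-style subject
Neither sweeps: the question-style subject wins 1 of 2 groups, the statement-style subject wins 1. The question-style subject wins overall but not every group — no Simpson reversal.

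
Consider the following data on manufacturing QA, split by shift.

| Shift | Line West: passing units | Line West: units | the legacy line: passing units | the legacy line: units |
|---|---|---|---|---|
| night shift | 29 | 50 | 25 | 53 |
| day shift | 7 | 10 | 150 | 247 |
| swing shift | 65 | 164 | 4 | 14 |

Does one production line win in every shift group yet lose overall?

Night shift: Line West 29/50 = 58.0%, the legacy line 25/53 = 47.2% → Line West
Day shift: Line West 7/10 = 70.0%, the legacy line 150/247 = 60.7% → Line West
Swing shift: Line West 65/164 = 39.6%, the legacy line 4/14 = 28.6% → Line West
Overall: Line West 101/224 = 45.1%, the legacy line 179/314 = 57.0% → the legacy line
Line West wins each shift group but the legacy line wins overall — the comparison reverses. Line West's units skew toward swing shift, which has a lower base rate.

Yes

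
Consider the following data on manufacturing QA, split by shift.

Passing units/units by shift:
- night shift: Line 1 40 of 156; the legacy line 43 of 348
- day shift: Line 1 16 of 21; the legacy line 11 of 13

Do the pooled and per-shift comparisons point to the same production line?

Night shift: Line 1 40/156 = 25.6%, the legacy line 43/348 = 12.4% → Line 1
Day shift: Line 1 16/21 = 76.2%, the legacy line 11/13 = 84.6% → the legacy line
Overall: Line 1 56/177 = 31.6%, the legacy line 54/361 = 15.0% → Line 1
Neither sweeps: Line 1 wins 1 of 2 groups, the legacy line wins 1. Line 1 wins overall but not every group — no Simpson reversal.

No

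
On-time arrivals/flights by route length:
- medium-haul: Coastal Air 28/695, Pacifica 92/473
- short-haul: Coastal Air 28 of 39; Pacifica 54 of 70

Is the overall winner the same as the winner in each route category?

Medium-haul: Coastal Air 28/695 = 4.0%, Pacifica 92/473 = 19.5% → Pacifica
Short-haul: Coastal Air 28/39 = 71.8%, Pacifica 54/70 = 77.1% → Pacifica
Overall: Coastal Air 56/734 = 7.6%, Pacifica 146/543 = 26.9% → Pacifica
Pacifica wins overall and in every route group — no reversal.

Yes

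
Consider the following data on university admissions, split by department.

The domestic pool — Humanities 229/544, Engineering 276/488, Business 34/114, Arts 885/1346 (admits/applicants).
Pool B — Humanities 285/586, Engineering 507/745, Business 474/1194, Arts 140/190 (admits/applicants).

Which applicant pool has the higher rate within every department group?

Pool B

Humanities: the domestic pool 229/544 = 42.1%, Pool B 285/586 = 48.6% → Pool B
Engineering: the domestic pool 276/488 = 56.6%, Pool B 507/745 = 68.1% → Pool B
Business: the domestic pool 34/114 = 29.8%, Pool B 474/1194 = 39.7% → Pool B
Arts: the domestic pool 885/1346 = 65.8%, Pool B 140/190 = 73.7% → Pool B
Pool B has the higher rate in all 4 groups.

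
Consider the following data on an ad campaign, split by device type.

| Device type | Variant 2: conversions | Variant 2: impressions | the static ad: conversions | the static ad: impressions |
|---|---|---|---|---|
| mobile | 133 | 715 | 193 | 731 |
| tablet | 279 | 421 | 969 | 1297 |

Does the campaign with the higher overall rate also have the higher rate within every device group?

Yes

Mobile: Variant 2 133/715 = 18.6%, the static ad 193/731 = 26.4% → the static ad
Tablet: Variant 2 279/421 = 66.3%, the static ad 969/1297 = 74.7% → the static ad
Overall: Variant 2 412/1136 = 36.3%, the static ad 1162/2028 = 57.3% → the static ad
The static ad wins overall and in every device group — no reversal.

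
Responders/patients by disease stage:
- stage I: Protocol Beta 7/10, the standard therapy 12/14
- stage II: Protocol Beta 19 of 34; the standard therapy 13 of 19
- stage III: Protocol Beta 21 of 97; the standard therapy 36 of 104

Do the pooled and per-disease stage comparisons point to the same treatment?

Yes

Stage I: Protocol Beta 7/10 = 70.0%, the standard therapy 12/14 = 85.7% → the standard therapy
Stage II: Protocol Beta 19/34 = 55.9%, the standard therapy 13/19 = 68.4% → the standard therapy
Stage III: Protocol Beta 21/97 = 21.6%, the standard therapy 36/104 = 34.6% → the standard therapy
Overall: Protocol Beta 47/141 = 33.3%, the standard therapy 61/137 = 44.5% → the standard therapy
The standard therapy wins overall and in every disease group — no reversal.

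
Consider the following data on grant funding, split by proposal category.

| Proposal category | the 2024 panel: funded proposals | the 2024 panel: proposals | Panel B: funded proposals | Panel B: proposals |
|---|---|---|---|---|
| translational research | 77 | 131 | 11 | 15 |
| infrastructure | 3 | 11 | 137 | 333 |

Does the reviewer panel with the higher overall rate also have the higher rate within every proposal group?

No

Translational research: the 2024 panel 77/131 = 58.8%, Panel B 11/15 = 73.3% → Panel B
Infrastructure: the 2024 panel 3/11 = 27.3%, Panel B 137/333 = 41.1% → Panel B
Overall: the 2024 panel 80/142 = 56.3%, Panel B 148/348 = 42.5% → the 2024 panel
Panel B wins each proposal group but the 2024 panel wins overall — the comparison reverses. Panel B's proposals skew toward infrastructure, which has a lower base rate.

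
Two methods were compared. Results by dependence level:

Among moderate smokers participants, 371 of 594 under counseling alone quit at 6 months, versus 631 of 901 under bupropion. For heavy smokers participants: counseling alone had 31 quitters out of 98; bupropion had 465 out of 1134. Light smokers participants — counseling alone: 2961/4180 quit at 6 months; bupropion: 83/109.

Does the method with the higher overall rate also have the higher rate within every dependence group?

Moderate smokers: counseling alone 371/594 = 62.5%, bupropion 631/901 = 70.0% → bupropion
Heavy smokers: counseling alone 31/98 = 31.6%, bupropion 465/1134 = 41.0% → bupropion
Light smokers: counseling alone 2961/4180 = 70.8%, bupropion 83/109 = 76.1% → bupropion
Overall: counseling alone 3363/4872 = 69.0%, bupropion 1179/2144 = 55.0% → counseling alone
Bupropion wins each dependence group but counseling alone wins overall — the comparison reverses. Bupropion's participants skew toward heavy smokers, which has a lower base rate.

No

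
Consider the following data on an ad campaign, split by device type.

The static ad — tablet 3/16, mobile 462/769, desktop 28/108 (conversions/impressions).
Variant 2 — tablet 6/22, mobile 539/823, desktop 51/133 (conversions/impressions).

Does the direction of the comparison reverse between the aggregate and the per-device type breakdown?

Tablet: the static ad 3/16 = 18.8%, Variant 2 6/22 = 27.3% → Variant 2
Mobile: the static ad 462/769 = 60.1%, Variant 2 539/823 = 65.5% → Variant 2
Desktop: the static ad 28/108 = 25.9%, Variant 2 51/133 = 38.3% → Variant 2
Overall: the static ad 493/893 = 55.2%, Variant 2 596/978 = 60.9% → Variant 2
Variant 2 wins overall and in every device group — no reversal.

No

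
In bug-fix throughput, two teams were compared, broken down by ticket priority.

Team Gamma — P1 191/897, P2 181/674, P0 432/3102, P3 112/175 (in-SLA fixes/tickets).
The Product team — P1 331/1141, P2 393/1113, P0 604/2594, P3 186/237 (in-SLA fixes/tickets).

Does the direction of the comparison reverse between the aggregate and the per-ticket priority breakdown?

No

P1: Team Gamma 191/897 = 21.3%, the Product team 331/1141 = 29.0% → the Product team
P2: Team Gamma 181/674 = 26.9%, the Product team 393/1113 = 35.3% → the Product team
P0: Team Gamma 432/3102 = 13.9%, the Product team 604/2594 = 23.3% → the Product team
P3: Team Gamma 112/175 = 64.0%, the Product team 186/237 = 78.5% → the Product team
Overall: Team Gamma 916/4848 = 18.9%, the Product team 1514/5085 = 29.8% → the Product team
The Product team wins overall and in every ticket group — no reversal.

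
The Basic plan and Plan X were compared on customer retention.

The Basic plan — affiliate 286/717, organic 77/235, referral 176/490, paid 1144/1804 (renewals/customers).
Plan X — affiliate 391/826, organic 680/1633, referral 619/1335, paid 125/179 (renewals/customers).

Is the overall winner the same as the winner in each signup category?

Affiliate: the Basic plan 286/717 = 39.9%, Plan X 391/826 = 47.3% → Plan X
Organic: the Basic plan 77/235 = 32.8%, Plan X 680/1633 = 41.6% → Plan X
Referral: the Basic plan 176/490 = 35.9%, Plan X 619/1335 = 46.4% → Plan X
Paid: the Basic plan 1144/1804 = 63.4%, Plan X 125/179 = 69.8% → Plan X
Overall: the Basic plan 1683/3246 = 51.8%, Plan X 1815/3973 = 45.7% → the Basic plan
Plan X wins each signup group but the Basic plan wins overall — the comparison reverses. Plan X's customers skew toward organic, which has a lower base rate.

No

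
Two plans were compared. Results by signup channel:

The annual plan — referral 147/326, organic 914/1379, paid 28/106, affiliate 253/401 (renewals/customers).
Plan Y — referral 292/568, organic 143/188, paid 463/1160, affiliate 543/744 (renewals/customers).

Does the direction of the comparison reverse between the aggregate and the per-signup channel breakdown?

Referral: the annual plan 147/326 = 45.1%, Plan Y 292/568 = 51.4% → Plan Y
Organic: the annual plan 914/1379 = 66.3%, Plan Y 143/188 = 76.1% → Plan Y
Paid: the annual plan 28/106 = 26.4%, Plan Y 463/1160 = 39.9% → Plan Y
Affiliate: the annual plan 253/401 = 63.1%, Plan Y 543/744 = 73.0% → Plan Y
Overall: the annual plan 1342/2212 = 60.7%, Plan Y 1441/2660 = 54.2% → the annual plan
Plan Y wins each signup group but the annual plan wins overall — the comparison reverses. Plan Y's customers skew toward paid, which has a lower base rate.

Yes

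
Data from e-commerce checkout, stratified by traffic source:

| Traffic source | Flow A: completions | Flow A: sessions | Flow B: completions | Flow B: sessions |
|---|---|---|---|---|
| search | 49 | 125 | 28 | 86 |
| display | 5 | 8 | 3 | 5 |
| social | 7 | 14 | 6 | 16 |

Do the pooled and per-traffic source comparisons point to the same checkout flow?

Yes

Search: Flow A 49/125 = 39.2%, Flow B 28/86 = 32.6% → Flow A
Display: Flow A 5/8 = 62.5%, Flow B 3/5 = 60.0% → Flow A
Social: Flow A 7/14 = 50.0%, Flow B 6/16 = 37.5% → Flow A
Overall: Flow A 61/147 = 41.5%, Flow B 37/107 = 34.6% → Flow A
Flow A wins overall and in every traffic group — no reversal.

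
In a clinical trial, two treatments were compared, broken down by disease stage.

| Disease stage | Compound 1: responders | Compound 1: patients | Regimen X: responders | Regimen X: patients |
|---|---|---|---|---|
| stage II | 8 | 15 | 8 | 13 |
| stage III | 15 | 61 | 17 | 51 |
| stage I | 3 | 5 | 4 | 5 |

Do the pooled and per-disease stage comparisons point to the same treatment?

Yes

Stage II: Compound 1 8/15 = 53.3%, Regimen X 8/13 = 61.5% → Regimen X
Stage III: Compound 1 15/61 = 24.6%, Regimen X 17/51 = 33.3% → Regimen X
Stage I: Compound 1 3/5 = 60.0%, Regimen X 4/5 = 80.0% → Regimen X
Overall: Compound 1 26/81 = 32.1%, Regimen X 29/69 = 42.0% → Regimen X
Regimen X wins overall and in every disease group — no reversal.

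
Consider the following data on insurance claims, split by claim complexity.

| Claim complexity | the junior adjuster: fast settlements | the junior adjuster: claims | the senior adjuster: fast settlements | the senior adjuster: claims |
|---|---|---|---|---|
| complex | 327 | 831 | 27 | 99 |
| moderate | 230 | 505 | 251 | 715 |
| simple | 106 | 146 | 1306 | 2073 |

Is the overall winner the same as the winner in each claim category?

No

Complex: the junior adjuster 327/831 = 39.4%, the senior adjuster 27/99 = 27.3% → the junior adjuster
Moderate: the junior adjuster 230/505 = 45.5%, the senior adjuster 251/715 = 35.1% → the junior adjuster
Simple: the junior adjuster 106/146 = 72.6%, the senior adjuster 1306/2073 = 63.0% → the junior adjuster
Overall: the junior adjuster 663/1482 = 44.7%, the senior adjuster 1584/2887 = 54.9% → the senior adjuster
The junior adjuster wins each claim group but the senior adjuster wins overall — the comparison reverses. The junior adjuster's claims skew toward complex, which has a lower base rate.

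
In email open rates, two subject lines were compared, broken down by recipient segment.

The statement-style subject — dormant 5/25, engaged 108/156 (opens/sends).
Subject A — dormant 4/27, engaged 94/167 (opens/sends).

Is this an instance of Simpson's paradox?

Dormant: the statement-style subject 5/25 = 20.0%, Subject A 4/27 = 14.8% → the statement-style subject
Engaged: the statement-style subject 108/156 = 69.2%, Subject A 94/167 = 56.3% → the statement-style subject
Overall: the statement-style subject 113/181 = 62.4%, Subject A 98/194 = 50.5% → the statement-style subject
The statement-style subject wins overall and in every recipient group — no reversal.

No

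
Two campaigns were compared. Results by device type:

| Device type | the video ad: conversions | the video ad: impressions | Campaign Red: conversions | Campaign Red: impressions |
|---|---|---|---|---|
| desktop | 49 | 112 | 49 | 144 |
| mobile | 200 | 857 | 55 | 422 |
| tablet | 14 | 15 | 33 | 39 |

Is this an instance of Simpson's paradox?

No

Desktop: the video ad 49/112 = 43.8%, Campaign Red 49/144 = 34.0% → the video ad
Mobile: the video ad 200/857 = 23.3%, Campaign Red 55/422 = 13.0% → the video ad
Tablet: the video ad 14/15 = 93.3%, Campaign Red 33/39 = 84.6% → the video ad
Overall: the video ad 263/984 = 26.7%, Campaign Red 137/605 = 22.6% → the video ad
The video ad wins overall and in every device group — no reversal.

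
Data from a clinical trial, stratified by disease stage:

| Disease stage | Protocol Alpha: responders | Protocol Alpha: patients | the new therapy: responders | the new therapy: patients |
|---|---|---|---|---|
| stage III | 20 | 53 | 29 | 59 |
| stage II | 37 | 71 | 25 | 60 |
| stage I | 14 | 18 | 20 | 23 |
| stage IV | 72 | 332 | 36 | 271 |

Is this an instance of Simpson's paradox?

Stage III: Protocol Alpha 20/53 = 37.7%, the new therapy 29/59 = 49.2% → the new therapy
Stage II: Protocol Alpha 37/71 = 52.1%, the new therapy 25/60 = 41.7% → Protocol Alpha
Stage I: Protocol Alpha 14/18 = 77.8%, the new therapy 20/23 = 87.0% → the new therapy
Stage IV: Protocol Alpha 72/332 = 21.7%, the new therapy 36/271 = 13.3% → Protocol Alpha
Overall: Protocol Alpha 143/474 = 30.2%, the new therapy 110/413 = 26.6% → Protocol Alpha
Neither sweeps: Protocol Alpha wins 2 of 4 groups, the new therapy wins 2. Protocol Alpha wins overall but not every group — no Simpson reversal.

No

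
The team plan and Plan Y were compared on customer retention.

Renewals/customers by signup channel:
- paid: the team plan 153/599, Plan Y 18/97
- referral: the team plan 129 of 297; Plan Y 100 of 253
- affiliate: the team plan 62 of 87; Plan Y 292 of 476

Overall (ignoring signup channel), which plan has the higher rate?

Paid: the team plan 153/599 = 25.5%, Plan Y 18/97 = 18.6% → the team plan
Referral: the team plan 129/297 = 43.4%, Plan Y 100/253 = 39.5% → the team plan
Affiliate: the team plan 62/87 = 71.3%, Plan Y 292/476 = 61.3% → the team plan
Overall: the team plan 344/983 = 35.0%, Plan Y 410/826 = 49.6% → Plan Y
(The team plan wins every signup group but Plan Y wins overall — the team plan's customers skew toward the low-rate paid group.)

Plan Y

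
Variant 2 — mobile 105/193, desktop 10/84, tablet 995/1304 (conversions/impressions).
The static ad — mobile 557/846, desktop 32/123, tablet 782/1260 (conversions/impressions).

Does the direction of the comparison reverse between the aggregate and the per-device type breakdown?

No

Mobile: Variant 2 105/193 = 54.4%, the static ad 557/846 = 65.8% → the static ad
Desktop: Variant 2 10/84 = 11.9%, the static ad 32/123 = 26.0% → the static ad
Tablet: Variant 2 995/1304 = 76.3%, the static ad 782/1260 = 62.1% → Variant 2
Overall: Variant 2 1110/1581 = 70.2%, the static ad 1371/2229 = 61.5% → Variant 2
Neither sweeps: Variant 2 wins 1 of 3 groups, the static ad wins 2. Variant 2 wins overall but not every group — no Simpson reversal.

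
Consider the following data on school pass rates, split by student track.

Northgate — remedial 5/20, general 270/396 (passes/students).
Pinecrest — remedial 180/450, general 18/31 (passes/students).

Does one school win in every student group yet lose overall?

Remedial: Northgate 5/20 = 25.0%, Pinecrest 180/450 = 40.0% → Pinecrest
General: Northgate 270/396 = 68.2%, Pinecrest 18/31 = 58.1% → Northgate
Overall: Northgate 275/416 = 66.1%, Pinecrest 198/481 = 41.2% → Northgate
Neither sweeps: Northgate wins 1 of 2 groups, Pinecrest wins 1. Northgate wins overall but not every group — no Simpson reversal.

No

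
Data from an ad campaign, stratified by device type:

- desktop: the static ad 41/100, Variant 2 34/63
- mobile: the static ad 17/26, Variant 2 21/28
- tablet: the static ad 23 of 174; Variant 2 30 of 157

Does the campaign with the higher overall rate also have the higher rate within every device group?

Desktop: the static ad 41/100 = 41.0%, Variant 2 34/63 = 54.0% → Variant 2
Mobile: the static ad 17/26 = 65.4%, Variant 2 21/28 = 75.0% → Variant 2
Tablet: the static ad 23/174 = 13.2%, Variant 2 30/157 = 19.1% → Variant 2
Overall: the static ad 81/300 = 27.0%, Variant 2 85/248 = 34.3% → Variant 2
Variant 2 wins overall and in every device group — no reversal.

Yes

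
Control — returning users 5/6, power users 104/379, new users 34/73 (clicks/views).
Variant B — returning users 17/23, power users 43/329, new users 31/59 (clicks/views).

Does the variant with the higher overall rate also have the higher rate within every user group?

No

Returning users: Control 5/6 = 83.3%, Variant B 17/23 = 73.9% → Control
Power users: Control 104/379 = 27.4%, Variant B 43/329 = 13.1% → Control
New users: Control 34/73 = 46.6%, Variant B 31/59 = 52.5% → Variant B
Overall: Control 143/458 = 31.2%, Variant B 91/411 = 22.1% → Control
Neither sweeps: Control wins 2 of 3 groups, Variant B wins 1. Control wins overall but not every group — no Simpson reversal.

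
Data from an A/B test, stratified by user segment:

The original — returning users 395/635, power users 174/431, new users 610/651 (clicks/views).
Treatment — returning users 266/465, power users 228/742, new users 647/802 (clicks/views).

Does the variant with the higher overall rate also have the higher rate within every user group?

Returning users: the original 395/635 = 62.2%, Treatment 266/465 = 57.2% → the original
Power users: the original 174/431 = 40.4%, Treatment 228/742 = 30.7% → the original
New users: the original 610/651 = 93.7%, Treatment 647/802 = 80.7% → the original
Overall: the original 1179/1717 = 68.7%, Treatment 1141/2009 = 56.8% → the original
The original wins overall and in every user group — no reversal.

Yes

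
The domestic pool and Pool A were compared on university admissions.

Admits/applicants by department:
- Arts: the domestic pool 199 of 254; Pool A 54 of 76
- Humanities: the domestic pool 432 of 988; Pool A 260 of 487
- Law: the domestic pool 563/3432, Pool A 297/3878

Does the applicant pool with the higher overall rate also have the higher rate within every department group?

No

Arts: the domestic pool 199/254 = 78.3%, Pool A 54/76 = 71.1% → the domestic pool
Humanities: the domestic pool 432/988 = 43.7%, Pool A 260/487 = 53.4% → Pool A
Law: the domestic pool 563/3432 = 16.4%, Pool A 297/3878 = 7.7% → the domestic pool
Overall: the domestic pool 1194/4674 = 25.5%, Pool A 611/4441 = 13.8% → the domestic pool
Neither sweeps: the domestic pool wins 2 of 3 groups, Pool A wins 1. The domestic pool wins overall but not every group — no Simpson reversal.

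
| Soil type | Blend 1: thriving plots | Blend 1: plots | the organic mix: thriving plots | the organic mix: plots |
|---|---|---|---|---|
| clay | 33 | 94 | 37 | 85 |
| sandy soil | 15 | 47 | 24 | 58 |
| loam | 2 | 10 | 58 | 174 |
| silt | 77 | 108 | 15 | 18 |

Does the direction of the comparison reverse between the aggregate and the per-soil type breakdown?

Clay: Blend 1 33/94 = 35.1%, the organic mix 37/85 = 43.5% → the organic mix
Sandy soil: Blend 1 15/47 = 31.9%, the organic mix 24/58 = 41.4% → the organic mix
Loam: Blend 1 2/10 = 20.0%, the organic mix 58/174 = 33.3% → the organic mix
Silt: Blend 1 77/108 = 71.3%, the organic mix 15/18 = 83.3% → the organic mix
Overall: Blend 1 127/259 = 49.0%, the organic mix 134/335 = 40.0% → Blend 1
The organic mix wins each soil group but Blend 1 wins overall — the comparison reverses. The organic mix's plots skew toward loam, which has a lower base rate.

Yes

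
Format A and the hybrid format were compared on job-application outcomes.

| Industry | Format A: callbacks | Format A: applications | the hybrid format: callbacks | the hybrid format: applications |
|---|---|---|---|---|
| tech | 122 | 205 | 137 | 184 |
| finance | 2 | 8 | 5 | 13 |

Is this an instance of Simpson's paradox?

Tech: Format A 122/205 = 59.5%, the hybrid format 137/184 = 74.5% → the hybrid format
Finance: Format A 2/8 = 25.0%, the hybrid format 5/13 = 38.5% → the hybrid format
Overall: Format A 124/213 = 58.2%, the hybrid format 142/197 = 72.1% → the hybrid format
The hybrid format wins overall and in every industry group — no reversal.

No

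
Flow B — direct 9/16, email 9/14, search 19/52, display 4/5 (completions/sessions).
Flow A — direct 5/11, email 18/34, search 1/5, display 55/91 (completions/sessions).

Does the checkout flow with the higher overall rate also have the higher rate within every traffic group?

No

Direct: Flow B 9/16 = 56.2%, Flow A 5/11 = 45.5% → Flow B
Email: Flow B 9/14 = 64.3%, Flow A 18/34 = 52.9% → Flow B
Search: Flow B 19/52 = 36.5%, Flow A 1/5 = 20.0% → Flow B
Display: Flow B 4/5 = 80.0%, Flow A 55/91 = 60.4% → Flow B
Overall: Flow B 41/87 = 47.1%, Flow A 79/141 = 56.0% → Flow A
Flow B wins each traffic group but Flow A wins overall — the comparison reverses. Flow B's sessions skew toward search, which has a lower base rate.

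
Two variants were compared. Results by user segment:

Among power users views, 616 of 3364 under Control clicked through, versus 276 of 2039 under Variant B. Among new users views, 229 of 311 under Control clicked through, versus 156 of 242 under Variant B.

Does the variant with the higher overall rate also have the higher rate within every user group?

Yes

Power users: Control 616/3364 = 18.3%, Variant B 276/2039 = 13.5% → Control
New users: Control 229/311 = 73.6%, Variant B 156/242 = 64.5% → Control
Overall: Control 845/3675 = 23.0%, Variant B 432/2281 = 18.9% → Control
Control wins overall and in every user group — no reversal.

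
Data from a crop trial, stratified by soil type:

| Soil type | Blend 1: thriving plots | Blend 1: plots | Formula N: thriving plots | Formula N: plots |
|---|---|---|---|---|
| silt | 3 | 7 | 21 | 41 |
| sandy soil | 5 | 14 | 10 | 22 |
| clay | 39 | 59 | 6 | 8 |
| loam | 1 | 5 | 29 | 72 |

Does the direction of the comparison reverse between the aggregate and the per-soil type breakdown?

Silt: Blend 1 3/7 = 42.9%, Formula N 21/41 = 51.2% → Formula N
Sandy soil: Blend 1 5/14 = 35.7%, Formula N 10/22 = 45.5% → Formula N
Clay: Blend 1 39/59 = 66.1%, Formula N 6/8 = 75.0% → Formula N
Loam: Blend 1 1/5 = 20.0%, Formula N 29/72 = 40.3% → Formula N
Overall: Blend 1 48/85 = 56.5%, Formula N 66/143 = 46.2% → Blend 1
Formula N wins each soil group but Blend 1 wins overall — the comparison reverses. Formula N's plots skew toward loam, which has a lower base rate.

Yes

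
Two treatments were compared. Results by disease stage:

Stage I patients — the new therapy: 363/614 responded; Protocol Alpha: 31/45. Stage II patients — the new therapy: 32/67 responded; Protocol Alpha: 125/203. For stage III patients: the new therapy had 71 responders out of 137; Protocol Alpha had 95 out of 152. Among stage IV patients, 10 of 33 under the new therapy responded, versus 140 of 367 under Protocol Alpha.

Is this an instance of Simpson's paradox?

Yes

Stage I: the new therapy 363/614 = 59.1%, Protocol Alpha 31/45 = 68.9% → Protocol Alpha
Stage II: the new therapy 32/67 = 47.8%, Protocol Alpha 125/203 = 61.6% → Protocol Alpha
Stage III: the new therapy 71/137 = 51.8%, Protocol Alpha 95/152 = 62.5% → Protocol Alpha
Stage IV: the new therapy 10/33 = 30.3%, Protocol Alpha 140/367 = 38.1% → Protocol Alpha
Overall: the new therapy 476/851 = 55.9%, Protocol Alpha 391/767 = 51.0% → the new therapy
Protocol Alpha wins each disease group but the new therapy wins overall — the comparison reverses. Protocol Alpha's patients skew toward stage IV, which has a lower base rate.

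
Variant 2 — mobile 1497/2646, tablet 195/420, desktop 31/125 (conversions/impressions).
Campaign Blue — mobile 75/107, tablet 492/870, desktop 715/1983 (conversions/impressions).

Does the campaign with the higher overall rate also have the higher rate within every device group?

Mobile: Variant 2 1497/2646 = 56.6%, Campaign Blue 75/107 = 70.1% → Campaign Blue
Tablet: Variant 2 195/420 = 46.4%, Campaign Blue 492/870 = 56.6% → Campaign Blue
Desktop: Variant 2 31/125 = 24.8%, Campaign Blue 715/1983 = 36.1% → Campaign Blue
Overall: Variant 2 1723/3191 = 54.0%, Campaign Blue 1282/2960 = 43.3% → Variant 2
Campaign Blue wins each device group but Variant 2 wins overall — the comparison reverses. Campaign Blue's impressions skew toward desktop, which has a lower base rate.

No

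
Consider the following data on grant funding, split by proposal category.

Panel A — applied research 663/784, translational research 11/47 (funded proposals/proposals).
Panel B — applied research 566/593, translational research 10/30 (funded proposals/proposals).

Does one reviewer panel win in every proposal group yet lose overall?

Applied research: Panel A 663/784 = 84.6%, Panel B 566/593 = 95.4% → Panel B
Translational research: Panel A 11/47 = 23.4%, Panel B 10/30 = 33.3% → Panel B
Overall: Panel A 674/831 = 81.1%, Panel B 576/623 = 92.5% → Panel B
Panel B wins overall and in every proposal group — no reversal.

No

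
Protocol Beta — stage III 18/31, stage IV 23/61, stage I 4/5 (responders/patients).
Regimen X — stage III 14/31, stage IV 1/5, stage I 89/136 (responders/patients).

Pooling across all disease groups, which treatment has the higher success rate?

Stage III: Protocol Beta 18/31 = 58.1%, Regimen X 14/31 = 45.2% → Protocol Beta
Stage IV: Protocol Beta 23/61 = 37.7%, Regimen X 1/5 = 20.0% → Protocol Beta
Stage I: Protocol Beta 4/5 = 80.0%, Regimen X 89/136 = 65.4% → Protocol Beta
Overall: Protocol Beta 45/97 = 46.4%, Regimen X 104/172 = 60.5% → Regimen X
(Protocol Beta wins every disease group but Regimen X wins overall — Protocol Beta's patients skew toward the low-rate stage IV group.)

Regimen X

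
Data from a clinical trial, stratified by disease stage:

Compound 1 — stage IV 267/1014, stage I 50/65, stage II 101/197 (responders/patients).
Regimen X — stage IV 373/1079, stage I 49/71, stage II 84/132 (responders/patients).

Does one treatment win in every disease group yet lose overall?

No

Stage IV: Compound 1 267/1014 = 26.3%, Regimen X 373/1079 = 34.6% → Regimen X
Stage I: Compound 1 50/65 = 76.9%, Regimen X 49/71 = 69.0% → Compound 1
Stage II: Compound 1 101/197 = 51.3%, Regimen X 84/132 = 63.6% → Regimen X
Overall: Compound 1 418/1276 = 32.8%, Regimen X 506/1282 = 39.5% → Regimen X
Neither sweeps: Compound 1 wins 1 of 3 groups, Regimen X wins 2. Regimen X wins overall but not every group — no Simpson reversal.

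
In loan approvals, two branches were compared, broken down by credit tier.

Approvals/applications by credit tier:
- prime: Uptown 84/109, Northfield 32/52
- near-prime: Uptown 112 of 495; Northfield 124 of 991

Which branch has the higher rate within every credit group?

Uptown

Prime: Uptown 84/109 = 77.1%, Northfield 32/52 = 61.5% → Uptown
Near-prime: Uptown 112/495 = 22.6%, Northfield 124/991 = 12.5% → Uptown
Uptown has the higher rate in both groups.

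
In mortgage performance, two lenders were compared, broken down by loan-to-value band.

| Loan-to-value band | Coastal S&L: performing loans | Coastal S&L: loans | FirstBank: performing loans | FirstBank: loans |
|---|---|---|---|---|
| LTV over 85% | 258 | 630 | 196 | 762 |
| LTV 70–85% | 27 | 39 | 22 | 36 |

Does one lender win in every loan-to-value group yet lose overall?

LTV over 85%: Coastal S&L 258/630 = 41.0%, FirstBank 196/762 = 25.7% → Coastal S&L
LTV 70–85%: Coastal S&L 27/39 = 69.2%, FirstBank 22/36 = 61.1% → Coastal S&L
Overall: Coastal S&L 285/669 = 42.6%, FirstBank 218/798 = 27.3% → Coastal S&L
Coastal S&L wins overall and in every loan-to-value group — no reversal.

No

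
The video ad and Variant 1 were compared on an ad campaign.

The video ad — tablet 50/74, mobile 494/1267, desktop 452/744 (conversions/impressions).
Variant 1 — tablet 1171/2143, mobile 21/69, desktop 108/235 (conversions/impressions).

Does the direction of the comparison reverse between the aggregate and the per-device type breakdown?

Tablet: the video ad 50/74 = 67.6%, Variant 1 1171/2143 = 54.6% → the video ad
Mobile: the video ad 494/1267 = 39.0%, Variant 1 21/69 = 30.4% → the video ad
Desktop: the video ad 452/744 = 60.8%, Variant 1 108/235 = 46.0% → the video ad
Overall: the video ad 996/2085 = 47.8%, Variant 1 1300/2447 = 53.1% → Variant 1
The video ad wins each device group but Variant 1 wins overall — the comparison reverses. The video ad's impressions skew toward mobile, which has a lower base rate.

Yes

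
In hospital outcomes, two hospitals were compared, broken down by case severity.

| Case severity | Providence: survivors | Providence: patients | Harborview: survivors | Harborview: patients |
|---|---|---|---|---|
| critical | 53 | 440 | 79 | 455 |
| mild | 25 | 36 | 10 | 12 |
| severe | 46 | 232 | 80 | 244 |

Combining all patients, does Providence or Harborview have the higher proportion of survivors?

Critical: Providence 53/440 = 12.0%, Harborview 79/455 = 17.4% → Harborview
Mild: Providence 25/36 = 69.4%, Harborview 10/12 = 83.3% → Harborview
Severe: Providence 46/232 = 19.8%, Harborview 80/244 = 32.8% → Harborview
Overall: Providence 124/708 = 17.5%, Harborview 169/711 = 23.8% → Harborview

Harborview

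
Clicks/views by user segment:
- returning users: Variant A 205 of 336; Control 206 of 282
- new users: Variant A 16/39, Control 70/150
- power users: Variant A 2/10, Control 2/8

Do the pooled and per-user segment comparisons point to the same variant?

Returning users: Variant A 205/336 = 61.0%, Control 206/282 = 73.0% → Control
New users: Variant A 16/39 = 41.0%, Control 70/150 = 46.7% → Control
Power users: Variant A 2/10 = 20.0%, Control 2/8 = 25.0% → Control
Overall: Variant A 223/385 = 57.9%, Control 278/440 = 63.2% → Control
Control wins overall and in every user group — no reversal.

Yes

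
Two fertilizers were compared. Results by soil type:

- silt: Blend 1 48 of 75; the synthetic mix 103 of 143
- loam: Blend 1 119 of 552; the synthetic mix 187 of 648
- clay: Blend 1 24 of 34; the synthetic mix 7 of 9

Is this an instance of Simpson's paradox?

No

Silt: Blend 1 48/75 = 64.0%, the synthetic mix 103/143 = 72.0% → the synthetic mix
Loam: Blend 1 119/552 = 21.6%, the synthetic mix 187/648 = 28.9% → the synthetic mix
Clay: Blend 1 24/34 = 70.6%, the synthetic mix 7/9 = 77.8% → the synthetic mix
Overall: Blend 1 191/661 = 28.9%, the synthetic mix 297/800 = 37.1% → the synthetic mix
The synthetic mix wins overall and in every soil group — no reversal.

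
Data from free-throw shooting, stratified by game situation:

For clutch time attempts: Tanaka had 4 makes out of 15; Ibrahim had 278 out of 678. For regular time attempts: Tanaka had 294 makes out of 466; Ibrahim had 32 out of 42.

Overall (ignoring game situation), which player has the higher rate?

Clutch time: Tanaka 4/15 = 26.7%, Ibrahim 278/678 = 41.0% → Ibrahim
Regular time: Tanaka 294/466 = 63.1%, Ibrahim 32/42 = 76.2% → Ibrahim
Overall: Tanaka 298/481 = 62.0%, Ibrahim 310/720 = 43.1% → Tanaka
(Ibrahim wins every game group but Tanaka wins overall — Ibrahim's attempts skew toward the low-rate clutch time group.)

Tanaka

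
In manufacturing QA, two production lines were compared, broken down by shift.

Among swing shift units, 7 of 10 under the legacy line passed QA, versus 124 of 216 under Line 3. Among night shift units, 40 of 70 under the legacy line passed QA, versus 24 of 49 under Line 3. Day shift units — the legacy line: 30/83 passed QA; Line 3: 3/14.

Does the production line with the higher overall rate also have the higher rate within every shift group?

Swing shift: the legacy line 7/10 = 70.0%, Line 3 124/216 = 57.4% → the legacy line
Night shift: the legacy line 40/70 = 57.1%, Line 3 24/49 = 49.0% → the legacy line
Day shift: the legacy line 30/83 = 36.1%, Line 3 3/14 = 21.4% → the legacy line
Overall: the legacy line 77/163 = 47.2%, Line 3 151/279 = 54.1% → Line 3
The legacy line wins each shift group but Line 3 wins overall — the comparison reverses. The legacy line's units skew toward day shift, which has a lower base rate.

No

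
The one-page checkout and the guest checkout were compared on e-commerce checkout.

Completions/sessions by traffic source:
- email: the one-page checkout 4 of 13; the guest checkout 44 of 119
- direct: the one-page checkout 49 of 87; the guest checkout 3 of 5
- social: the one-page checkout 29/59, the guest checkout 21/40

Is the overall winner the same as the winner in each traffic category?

No

Email: the one-page checkout 4/13 = 30.8%, the guest checkout 44/119 = 37.0% → the guest checkout
Direct: the one-page checkout 49/87 = 56.3%, the guest checkout 3/5 = 60.0% → the guest checkout
Social: the one-page checkout 29/59 = 49.2%, the guest checkout 21/40 = 52.5% → the guest checkout
Overall: the one-page checkout 82/159 = 51.6%, the guest checkout 68/164 = 41.5% → the one-page checkout
The guest checkout wins each traffic group but the one-page checkout wins overall — the comparison reverses. The guest checkout's sessions skew toward email, which has a lower base rate.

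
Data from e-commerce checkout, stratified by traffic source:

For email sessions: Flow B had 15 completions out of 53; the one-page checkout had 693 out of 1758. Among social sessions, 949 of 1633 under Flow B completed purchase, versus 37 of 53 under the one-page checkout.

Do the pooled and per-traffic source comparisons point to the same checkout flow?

Email: Flow B 15/53 = 28.3%, the one-page checkout 693/1758 = 39.4% → the one-page checkout
Social: Flow B 949/1633 = 58.1%, the one-page checkout 37/53 = 69.8% → the one-page checkout
Overall: Flow B 964/1686 = 57.2%, the one-page checkout 730/1811 = 40.3% → Flow B
The one-page checkout wins each traffic group but Flow B wins overall — the comparison reverses. The one-page checkout's sessions skew toward email, which has a lower base rate.

No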